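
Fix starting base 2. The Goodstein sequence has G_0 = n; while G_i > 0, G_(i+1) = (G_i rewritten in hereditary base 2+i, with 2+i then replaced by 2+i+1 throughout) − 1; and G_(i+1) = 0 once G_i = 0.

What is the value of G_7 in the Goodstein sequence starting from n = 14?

3487116548

G_0 = 14. HB_2(14) = 2^(2 + 1) + 2^2 + 2. Bump = 111. G_1 = 110.
G_1 = 110. HB_3(110) = 3^(3 + 1) + 3^3 + 2. Bump = 1282. G_2 = 1281.
G_2 = 1281. HB_4(1281) = 4^(4 + 1) + 4^4 + 1. Bump = 18751. G_3 = 18750.
G_3 = 18750. HB_5(18750) = 5^(5 + 1) + 5^5. Bump = 326592. G_4 = 326591.
G_4 = 326591. HB_6(326591) = 6^(6 + 1) + 5·6^5 + 5·6^4 + 5·6^3 + 5·6^2 + 5·6 + 5. Bump = 5862841. G_5 = 5862840.
G_5 = 5862840. HB_7(5862840) = 7^(7 + 1) + 5·7^5 + 5·7^4 + 5·7^3 + 5·7^2 + 5·7 + 4. Bump = 134404972. G_6 = 134404971.
G_6 = 134404971. HB_8(134404971) = 8^(8 + 1) + 5·8^5 + 5·8^4 + 5·8^3 + 5·8^2 + 5·8 + 3. Bump = 3487116549. G_7 = 3487116548.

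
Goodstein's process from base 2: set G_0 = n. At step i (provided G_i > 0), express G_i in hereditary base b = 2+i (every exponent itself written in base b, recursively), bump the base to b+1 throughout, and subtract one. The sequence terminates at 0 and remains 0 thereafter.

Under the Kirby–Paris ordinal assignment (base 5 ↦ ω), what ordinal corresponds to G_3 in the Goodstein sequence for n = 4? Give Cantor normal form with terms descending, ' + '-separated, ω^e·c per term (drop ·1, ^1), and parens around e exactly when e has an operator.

ω^2·2 + ω·2

4 —HB2→ 2^2 —bump→ 3^3 = 27 —(−1)→ 26
26 —HB3→ 2·3^2 + 2·3 + 2 —bump→ 2·4^2 + 2·4 + 2 = 42 —(−1)→ 41
41 —HB4→ 2·4^2 + 2·4 + 1 —bump→ 2·5^2 + 2·5 + 1 = 61 —(−1)→ 60
60 —HB5→ 2·5^2 + 2·5 —bump→ 2·6^2 + 2·6 = 84 —(−1)→ 83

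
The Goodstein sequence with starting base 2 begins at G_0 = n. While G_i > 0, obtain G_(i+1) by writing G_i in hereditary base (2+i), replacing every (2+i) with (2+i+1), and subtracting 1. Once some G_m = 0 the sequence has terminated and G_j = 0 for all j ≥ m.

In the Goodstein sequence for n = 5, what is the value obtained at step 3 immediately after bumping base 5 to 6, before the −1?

(0) 5|_2 = 2^2 + 1 ↦ 3^3 + 1|_3 = 28 ⇒ 27
(1) 27|_3 = 3^3 ↦ 4^4|_4 = 256 ⇒ 255
(2) 255|_4 = 3·4^3 + 3·4^2 + 3·4 + 3 ↦ 3·5^3 + 3·5^2 + 3·5 + 3|_5 = 468 ⇒ 467
(3) 467|_5 = 3·5^3 + 3·5^2 + 3·5 + 2 ↦ 3·6^3 + 3·6^2 + 3·6 + 2|_6 = 776 ⇒ 775

776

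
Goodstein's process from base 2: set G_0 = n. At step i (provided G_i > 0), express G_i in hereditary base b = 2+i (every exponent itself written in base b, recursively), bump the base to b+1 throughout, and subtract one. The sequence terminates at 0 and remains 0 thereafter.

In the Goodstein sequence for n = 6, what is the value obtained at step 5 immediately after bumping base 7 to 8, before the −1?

(0) 6|_2 = 2^2 + 2 ↦ 3^3 + 3|_3 = 30 ⇒ 29
(1) 29|_3 = 3^3 + 2 ↦ 4^4 + 2|_4 = 258 ⇒ 257
(2) 257|_4 = 4^4 + 1 ↦ 5^5 + 1|_5 = 3126 ⇒ 3125
(3) 3125|_5 = 5^5 ↦ 6^6|_6 = 46656 ⇒ 46655
(4) 46655|_6 = 5·6^5 + 5·6^4 + 5·6^3 + 5·6^2 + 5·6 + 5 ↦ 5·7^5 + 5·7^4 + 5·7^3 + 5·7^2 + 5·7 + 5|_7 = 98040 ⇒ 98039
(5) 98039|_7 = 5·7^5 + 5·7^4 + 5·7^3 + 5·7^2 + 5·7 + 4 ↦ 5·8^5 + 5·8^4 + 5·8^3 + 5·8^2 + 5·8 + 4|_8 = 187244 ⇒ 187243

187244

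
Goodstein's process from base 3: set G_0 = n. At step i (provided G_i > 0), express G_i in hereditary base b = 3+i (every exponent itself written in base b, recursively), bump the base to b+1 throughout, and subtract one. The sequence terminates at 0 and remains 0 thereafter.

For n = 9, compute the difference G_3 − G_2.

step 0: 9 = 3^2; sub 4 for 3: 4^2; = 16; G_1 = 16−1 = 15
step 1: 15 = 3·4 + 3; sub 5 for 4: 3·5 + 3; = 18; G_2 = 18−1 = 17
step 2: 17 = 3·5 + 2; sub 6 for 5: 3·6 + 2; = 20; G_3 = 20−1 = 19

2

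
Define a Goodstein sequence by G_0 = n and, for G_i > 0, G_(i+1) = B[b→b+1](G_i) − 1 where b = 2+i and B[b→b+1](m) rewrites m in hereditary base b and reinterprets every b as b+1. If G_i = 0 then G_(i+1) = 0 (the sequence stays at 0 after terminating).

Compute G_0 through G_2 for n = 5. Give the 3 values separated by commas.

i=0: 5 = 2^2 + 1 (b=2); 2→3: 3^3 + 1 = 28; 28−1 = 27
i=1: 27 = 3^3 (b=3); 3→4: 4^4 = 256; 256−1 = 255

5, 27, 255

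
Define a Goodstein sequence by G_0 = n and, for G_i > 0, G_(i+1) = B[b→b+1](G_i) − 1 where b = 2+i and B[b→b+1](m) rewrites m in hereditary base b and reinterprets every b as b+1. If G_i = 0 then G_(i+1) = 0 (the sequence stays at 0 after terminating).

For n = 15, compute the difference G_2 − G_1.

1172

base 2: 15 = 2^(2 + 1) + 2^2 + 2 + 1; at 3: 3^(3 + 1) + 3^3 + 3 + 1 = 112; next = 111
base 3: 111 = 3^(3 + 1) + 3^3 + 3; at 4: 4^(4 + 1) + 4^4 + 4 = 1284; next = 1283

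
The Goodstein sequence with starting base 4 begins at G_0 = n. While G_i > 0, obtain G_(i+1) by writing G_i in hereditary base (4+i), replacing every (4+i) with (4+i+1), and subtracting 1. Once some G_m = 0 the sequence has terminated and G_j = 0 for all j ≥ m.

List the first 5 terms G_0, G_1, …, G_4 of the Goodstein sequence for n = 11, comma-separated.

i=0: 11 = 2·4 + 3 (b=4); 4→5: 2·5 + 3 = 13; 13−1 = 12
i=1: 12 = 2·5 + 2 (b=5); 5→6: 2·6 + 2 = 14; 14−1 = 13
i=2: 13 = 2·6 + 1 (b=6); 6→7: 2·7 + 1 = 15; 15−1 = 14
i=3: 14 = 2·7 (b=7); 7→8: 2·8 = 16; 16−1 = 15

11, 12, 13, 14, 15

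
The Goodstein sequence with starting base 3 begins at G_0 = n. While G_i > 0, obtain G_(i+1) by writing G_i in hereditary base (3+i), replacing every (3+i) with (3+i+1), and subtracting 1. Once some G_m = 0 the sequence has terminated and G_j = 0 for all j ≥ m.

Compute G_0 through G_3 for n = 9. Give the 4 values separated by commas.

[0] 9 ≡ 3^2 (base 3). Lift 4: 16. −1: 15.
[1] 15 ≡ 3·4 + 3 (base 4). Lift 5: 18. −1: 17.
[2] 17 ≡ 3·5 + 2 (base 5). Lift 6: 20. −1: 19.

9, 15, 17, 19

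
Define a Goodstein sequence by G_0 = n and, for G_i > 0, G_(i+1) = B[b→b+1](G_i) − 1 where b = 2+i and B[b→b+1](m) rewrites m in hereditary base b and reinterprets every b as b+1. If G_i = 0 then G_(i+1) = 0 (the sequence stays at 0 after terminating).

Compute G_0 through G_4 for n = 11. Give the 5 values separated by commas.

11, 84, 1027, 15627, 279937

i=0: 11 = 2^(2 + 1) + 2 + 1 (b=2); 2→3: 3^(3 + 1) + 3 + 1 = 85; 85−1 = 84
i=1: 84 = 3^(3 + 1) + 3 (b=3); 3→4: 4^(4 + 1) + 4 = 1028; 1028−1 = 1027
i=2: 1027 = 4^(4 + 1) + 3 (b=4); 4→5: 5^(5 + 1) + 3 = 15628; 15628−1 = 15627
i=3: 15627 = 5^(5 + 1) + 2 (b=5); 5→6: 6^(6 + 1) + 2 = 279938; 279938−1 = 279937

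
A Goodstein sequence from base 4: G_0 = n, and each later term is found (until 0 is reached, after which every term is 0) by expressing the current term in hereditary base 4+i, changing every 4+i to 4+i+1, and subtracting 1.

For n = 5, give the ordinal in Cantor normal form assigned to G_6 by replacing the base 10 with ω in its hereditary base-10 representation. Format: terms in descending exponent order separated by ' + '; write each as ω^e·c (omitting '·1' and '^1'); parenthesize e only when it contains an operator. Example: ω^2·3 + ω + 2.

G_0=5  [base 4] 4 + 1  →[4↦5]→  5 + 1 = 6  −1 ⇒ G_1=5
G_1=5  [base 5] 5  →[5↦6]→  6 = 6  −1 ⇒ G_2=5
G_2=5  [base 6] 5  →[6↦7]→  5 = 5  −1 ⇒ G_3=4
G_3=4  [base 7] 4  →[7↦8]→  4 = 4  −1 ⇒ G_4=3
G_4=3  [base 8] 3  →[8↦9]→  3 = 3  −1 ⇒ G_5=2
G_5=2  [base 9] 2  →[9↦10]→  2 = 2  −1 ⇒ G_6=1
G_6=1  [base 10] 1  →[10↦11]→  1 = 1  −1 ⇒ G_7=0

1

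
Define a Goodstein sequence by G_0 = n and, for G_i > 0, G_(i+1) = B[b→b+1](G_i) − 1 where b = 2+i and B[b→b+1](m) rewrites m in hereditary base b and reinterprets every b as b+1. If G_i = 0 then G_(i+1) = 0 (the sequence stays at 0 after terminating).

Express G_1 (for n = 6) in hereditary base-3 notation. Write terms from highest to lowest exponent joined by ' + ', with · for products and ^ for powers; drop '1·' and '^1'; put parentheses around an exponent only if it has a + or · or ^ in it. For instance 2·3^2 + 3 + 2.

step 0: 6 = 2^2 + 2; sub 3 for 2: 3^3 + 3; = 30; G_1 = 30−1 = 29
step 1: 29 = 3^3 + 2; sub 4 for 3: 4^4 + 2; = 258; G_2 = 258−1 = 257

3^3 + 2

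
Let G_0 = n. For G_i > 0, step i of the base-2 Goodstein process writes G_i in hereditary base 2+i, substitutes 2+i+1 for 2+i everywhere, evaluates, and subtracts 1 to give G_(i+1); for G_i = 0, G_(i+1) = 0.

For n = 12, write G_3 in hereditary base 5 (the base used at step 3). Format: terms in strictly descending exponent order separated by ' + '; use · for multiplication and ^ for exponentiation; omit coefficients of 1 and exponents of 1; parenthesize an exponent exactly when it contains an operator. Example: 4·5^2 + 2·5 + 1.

G_0=12  [base 2] 2^(2 + 1) + 2^2  →[2↦3]→  3^(3 + 1) + 3^3 = 108  −1 ⇒ G_1=107
G_1=107  [base 3] 3^(3 + 1) + 2·3^2 + 2·3 + 2  →[3↦4]→  4^(4 + 1) + 2·4^2 + 2·4 + 2 = 1066  −1 ⇒ G_2=1065
G_2=1065  [base 4] 4^(4 + 1) + 2·4^2 + 2·4 + 1  →[4↦5]→  5^(5 + 1) + 2·5^2 + 2·5 + 1 = 15686  −1 ⇒ G_3=15685

5^(5 + 1) + 2·5^2 + 2·5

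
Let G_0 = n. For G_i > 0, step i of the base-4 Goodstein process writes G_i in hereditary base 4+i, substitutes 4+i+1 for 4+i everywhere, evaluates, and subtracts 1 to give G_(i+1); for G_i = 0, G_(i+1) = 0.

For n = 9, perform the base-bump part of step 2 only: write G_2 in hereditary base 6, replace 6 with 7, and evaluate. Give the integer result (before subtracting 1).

i=0: 9 = 2·4 + 1 (b=4); 4→5: 2·5 + 1 = 11; 11−1 = 10
i=1: 10 = 2·5 (b=5); 5→6: 2·6 = 12; 12−1 = 11
i=2: 11 = 6 + 5 (b=6); 6→7: 7 + 5 = 12; 12−1 = 11

12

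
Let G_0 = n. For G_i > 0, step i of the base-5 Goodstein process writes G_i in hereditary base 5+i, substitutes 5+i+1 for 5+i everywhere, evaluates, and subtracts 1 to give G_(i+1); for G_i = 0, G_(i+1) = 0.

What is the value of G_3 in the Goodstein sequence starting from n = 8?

(0) 8|_5 = 5 + 3 ↦ 6 + 3|_6 = 9 ⇒ 8
(1) 8|_6 = 6 + 2 ↦ 7 + 2|_7 = 9 ⇒ 8
(2) 8|_7 = 7 + 1 ↦ 8 + 1|_8 = 9 ⇒ 8

8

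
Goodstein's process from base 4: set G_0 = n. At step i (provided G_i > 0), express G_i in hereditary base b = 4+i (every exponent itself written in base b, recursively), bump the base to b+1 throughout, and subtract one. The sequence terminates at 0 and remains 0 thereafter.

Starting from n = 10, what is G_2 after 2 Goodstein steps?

[0] 10 ≡ 2·4 + 2 (base 4). Lift 5: 12. −1: 11.
[1] 11 ≡ 2·5 + 1 (base 5). Lift 6: 13. −1: 12.
[2] 12 ≡ 2·6 (base 6). Lift 7: 14. −1: 13.

12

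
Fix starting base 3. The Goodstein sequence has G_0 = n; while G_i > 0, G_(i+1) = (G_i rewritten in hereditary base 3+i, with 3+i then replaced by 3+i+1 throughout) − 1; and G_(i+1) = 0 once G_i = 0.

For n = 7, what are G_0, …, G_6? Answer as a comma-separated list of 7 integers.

G_0=7  [base 3] 2·3 + 1  →[3↦4]→  2·4 + 1 = 9  −1 ⇒ G_1=8
G_1=8  [base 4] 2·4  →[4↦5]→  2·5 = 10  −1 ⇒ G_2=9
G_2=9  [base 5] 5 + 4  →[5↦6]→  6 + 4 = 10  −1 ⇒ G_3=9
G_3=9  [base 6] 6 + 3  →[6↦7]→  7 + 3 = 10  −1 ⇒ G_4=9
G_4=9  [base 7] 7 + 2  →[7↦8]→  8 + 2 = 10  −1 ⇒ G_5=9
G_5=9  [base 8] 8 + 1  →[8↦9]→  9 + 1 = 10  −1 ⇒ G_6=9

7, 8, 9, 9, 9, 9, 9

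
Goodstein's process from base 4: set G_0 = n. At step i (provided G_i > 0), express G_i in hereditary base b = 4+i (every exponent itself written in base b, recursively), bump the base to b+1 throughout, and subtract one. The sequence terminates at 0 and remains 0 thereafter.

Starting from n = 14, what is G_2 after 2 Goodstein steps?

18

14 —HB4→ 3·4 + 2 —bump→ 3·5 + 2 = 17 —(−1)→ 16
16 —HB5→ 3·5 + 1 —bump→ 3·6 + 1 = 19 —(−1)→ 18
18 —HB6→ 3·6 —bump→ 3·7 = 21 —(−1)→ 20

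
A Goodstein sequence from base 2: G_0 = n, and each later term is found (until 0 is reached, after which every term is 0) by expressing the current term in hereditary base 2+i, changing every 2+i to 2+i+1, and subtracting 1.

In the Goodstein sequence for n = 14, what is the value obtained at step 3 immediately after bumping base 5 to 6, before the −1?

326592

base 2: 14 = 2^(2 + 1) + 2^2 + 2; at 3: 3^(3 + 1) + 3^3 + 3 = 111; next = 110
base 3: 110 = 3^(3 + 1) + 3^3 + 2; at 4: 4^(4 + 1) + 4^4 + 2 = 1282; next = 1281
base 4: 1281 = 4^(4 + 1) + 4^4 + 1; at 5: 5^(5 + 1) + 5^5 + 1 = 18751; next = 18750
base 5: 18750 = 5^(5 + 1) + 5^5; at 6: 6^(6 + 1) + 6^6 = 326592; next = 326591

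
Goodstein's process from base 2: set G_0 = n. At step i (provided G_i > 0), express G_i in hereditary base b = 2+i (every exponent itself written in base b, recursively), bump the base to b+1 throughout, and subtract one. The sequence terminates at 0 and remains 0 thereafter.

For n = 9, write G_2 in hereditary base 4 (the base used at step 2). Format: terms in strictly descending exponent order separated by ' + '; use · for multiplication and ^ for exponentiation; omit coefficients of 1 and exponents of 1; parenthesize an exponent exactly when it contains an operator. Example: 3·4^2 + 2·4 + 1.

3·4^4 + 3·4^3 + 3·4^2 + 3·4 + 3

base 2: 9 = 2^(2 + 1) + 1; at 3: 3^(3 + 1) + 1 = 82; next = 81
base 3: 81 = 3^(3 + 1); at 4: 4^(4 + 1) = 1024; next = 1023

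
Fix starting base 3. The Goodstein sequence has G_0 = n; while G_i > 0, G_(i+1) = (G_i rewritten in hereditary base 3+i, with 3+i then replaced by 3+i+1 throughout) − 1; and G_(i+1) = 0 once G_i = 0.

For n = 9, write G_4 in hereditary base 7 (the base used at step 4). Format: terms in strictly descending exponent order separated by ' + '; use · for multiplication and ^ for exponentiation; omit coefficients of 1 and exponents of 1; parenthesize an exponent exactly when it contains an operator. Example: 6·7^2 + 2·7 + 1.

3·7

G_0=9  [base 3] 3^2  →[3↦4]→  4^2 = 16  −1 ⇒ G_1=15
G_1=15  [base 4] 3·4 + 3  →[4↦5]→  3·5 + 3 = 18  −1 ⇒ G_2=17
G_2=17  [base 5] 3·5 + 2  →[5↦6]→  3·6 + 2 = 20  −1 ⇒ G_3=19
G_3=19  [base 6] 3·6 + 1  →[6↦7]→  3·7 + 1 = 22  −1 ⇒ G_4=21
G_4=21  [base 7] 3·7  →[7↦8]→  3·8 = 24  −1 ⇒ G_5=23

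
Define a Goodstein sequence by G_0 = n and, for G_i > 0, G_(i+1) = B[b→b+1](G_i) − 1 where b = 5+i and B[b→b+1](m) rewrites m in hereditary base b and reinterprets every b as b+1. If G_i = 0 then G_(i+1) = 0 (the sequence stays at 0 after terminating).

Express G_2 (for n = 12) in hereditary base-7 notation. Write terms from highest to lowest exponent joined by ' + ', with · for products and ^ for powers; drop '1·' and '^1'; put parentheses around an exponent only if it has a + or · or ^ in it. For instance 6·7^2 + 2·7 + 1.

step 0: 12 = 2·5 + 2; sub 6 for 5: 2·6 + 2; = 14; G_1 = 14−1 = 13
step 1: 13 = 2·6 + 1; sub 7 for 6: 2·7 + 1; = 15; G_2 = 15−1 = 14
step 2: 14 = 2·7; sub 8 for 7: 2·8; = 16; G_3 = 16−1 = 15

2·7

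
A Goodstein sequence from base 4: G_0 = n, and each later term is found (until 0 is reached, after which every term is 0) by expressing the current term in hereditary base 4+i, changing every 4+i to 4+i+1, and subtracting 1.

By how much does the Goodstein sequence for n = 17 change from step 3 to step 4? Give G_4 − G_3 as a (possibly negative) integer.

4

G_0=17  [base 4] 4^2 + 1  →[4↦5]→  5^2 + 1 = 26  −1 ⇒ G_1=25
G_1=25  [base 5] 5^2  →[5↦6]→  6^2 = 36  −1 ⇒ G_2=35
G_2=35  [base 6] 5·6 + 5  →[6↦7]→  5·7 + 5 = 40  −1 ⇒ G_3=39
G_3=39  [base 7] 5·7 + 4  →[7↦8]→  5·8 + 4 = 44  −1 ⇒ G_4=43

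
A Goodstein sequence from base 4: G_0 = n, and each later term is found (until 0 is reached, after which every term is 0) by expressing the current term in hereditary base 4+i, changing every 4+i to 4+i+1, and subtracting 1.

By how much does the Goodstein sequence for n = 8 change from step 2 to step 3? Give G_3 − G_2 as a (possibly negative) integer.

i=0: 8 = 2·4 (b=4); 4→5: 2·5 = 10; 10−1 = 9
i=1: 9 = 5 + 4 (b=5); 5→6: 6 + 4 = 10; 10−1 = 9
i=2: 9 = 6 + 3 (b=6); 6→7: 7 + 3 = 10; 10−1 = 9

0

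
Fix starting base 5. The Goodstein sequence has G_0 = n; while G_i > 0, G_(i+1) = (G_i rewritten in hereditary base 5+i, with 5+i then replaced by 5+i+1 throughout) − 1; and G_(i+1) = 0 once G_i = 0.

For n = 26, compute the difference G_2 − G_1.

12

(0) 26|_5 = 5^2 + 1 ↦ 6^2 + 1|_6 = 37 ⇒ 36
(1) 36|_6 = 6^2 ↦ 7^2|_7 = 49 ⇒ 48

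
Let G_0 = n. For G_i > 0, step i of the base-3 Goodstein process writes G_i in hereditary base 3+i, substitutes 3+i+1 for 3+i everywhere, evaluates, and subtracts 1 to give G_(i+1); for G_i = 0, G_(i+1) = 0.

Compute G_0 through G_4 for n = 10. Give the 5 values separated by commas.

G_0=10  [base 3] 3^2 + 1  →[3↦4]→  4^2 + 1 = 17  −1 ⇒ G_1=16
G_1=16  [base 4] 4^2  →[4↦5]→  5^2 = 25  −1 ⇒ G_2=24
G_2=24  [base 5] 4·5 + 4  →[5↦6]→  4·6 + 4 = 28  −1 ⇒ G_3=27
G_3=27  [base 6] 4·6 + 3  →[6↦7]→  4·7 + 3 = 31  −1 ⇒ G_4=30

10, 16, 24, 27, 30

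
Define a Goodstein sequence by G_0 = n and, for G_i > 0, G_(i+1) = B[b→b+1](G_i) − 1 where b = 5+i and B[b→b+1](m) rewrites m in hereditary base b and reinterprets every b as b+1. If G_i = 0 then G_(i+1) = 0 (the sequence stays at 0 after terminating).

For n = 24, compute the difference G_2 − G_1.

base 5: 24 = 4·5 + 4; at 6: 4·6 + 4 = 28; next = 27
base 6: 27 = 4·6 + 3; at 7: 4·7 + 3 = 31; next = 30

3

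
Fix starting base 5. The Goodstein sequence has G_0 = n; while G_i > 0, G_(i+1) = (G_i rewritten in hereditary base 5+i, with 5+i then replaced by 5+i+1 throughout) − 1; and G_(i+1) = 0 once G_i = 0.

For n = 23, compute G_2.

G_0 = 23. HB_5(23) = 4·5 + 3. Bump = 27. G_1 = 26.
G_1 = 26. HB_6(26) = 4·6 + 2. Bump = 30. G_2 = 29.
G_2 = 29. HB_7(29) = 4·7 + 1. Bump = 33. G_3 = 32.

29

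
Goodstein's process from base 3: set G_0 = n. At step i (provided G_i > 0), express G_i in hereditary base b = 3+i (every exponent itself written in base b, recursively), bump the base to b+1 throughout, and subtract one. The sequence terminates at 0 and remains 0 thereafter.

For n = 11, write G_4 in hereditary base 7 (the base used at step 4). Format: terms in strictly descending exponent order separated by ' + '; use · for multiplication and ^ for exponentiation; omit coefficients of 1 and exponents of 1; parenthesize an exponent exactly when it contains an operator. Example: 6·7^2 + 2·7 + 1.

base 3: 11 = 3^2 + 2; at 4: 4^2 + 2 = 18; next = 17
base 4: 17 = 4^2 + 1; at 5: 5^2 + 1 = 26; next = 25
base 5: 25 = 5^2; at 6: 6^2 = 36; next = 35
base 6: 35 = 5·6 + 5; at 7: 5·7 + 5 = 40; next = 39
base 7: 39 = 5·7 + 4; at 8: 5·8 + 4 = 44; next = 43

5·7 + 4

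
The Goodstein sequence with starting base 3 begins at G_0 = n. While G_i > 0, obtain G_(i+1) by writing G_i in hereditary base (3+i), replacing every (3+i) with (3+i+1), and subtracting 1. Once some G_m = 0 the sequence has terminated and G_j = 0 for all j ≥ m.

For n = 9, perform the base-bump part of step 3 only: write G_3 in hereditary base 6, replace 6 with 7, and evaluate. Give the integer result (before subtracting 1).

22

G_0=9  [base 3] 3^2  →[3↦4]→  4^2 = 16  −1 ⇒ G_1=15
G_1=15  [base 4] 3·4 + 3  →[4↦5]→  3·5 + 3 = 18  −1 ⇒ G_2=17
G_2=17  [base 5] 3·5 + 2  →[5↦6]→  3·6 + 2 = 20  −1 ⇒ G_3=19
G_3=19  [base 6] 3·6 + 1  →[6↦7]→  3·7 + 1 = 22  −1 ⇒ G_4=21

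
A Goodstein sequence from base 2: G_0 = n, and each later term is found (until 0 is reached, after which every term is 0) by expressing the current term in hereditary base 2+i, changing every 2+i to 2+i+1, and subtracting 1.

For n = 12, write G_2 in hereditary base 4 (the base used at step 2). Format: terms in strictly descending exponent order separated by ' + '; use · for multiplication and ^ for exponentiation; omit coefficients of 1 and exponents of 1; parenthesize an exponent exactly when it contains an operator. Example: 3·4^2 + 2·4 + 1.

12 —HB2→ 2^(2 + 1) + 2^2 —bump→ 3^(3 + 1) + 3^3 = 108 —(−1)→ 107
107 —HB3→ 3^(3 + 1) + 2·3^2 + 2·3 + 2 —bump→ 4^(4 + 1) + 2·4^2 + 2·4 + 2 = 1066 —(−1)→ 1065
1065 —HB4→ 4^(4 + 1) + 2·4^2 + 2·4 + 1 —bump→ 5^(5 + 1) + 2·5^2 + 2·5 + 1 = 15686 —(−1)→ 15685

4^(4 + 1) + 2·4^2 + 2·4 + 1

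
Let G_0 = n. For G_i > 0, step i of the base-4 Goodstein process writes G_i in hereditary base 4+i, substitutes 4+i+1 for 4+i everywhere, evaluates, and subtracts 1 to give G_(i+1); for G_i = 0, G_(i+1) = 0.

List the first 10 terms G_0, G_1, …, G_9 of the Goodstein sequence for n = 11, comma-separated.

[0] 11 ≡ 2·4 + 3 (base 4). Lift 5: 13. −1: 12.
[1] 12 ≡ 2·5 + 2 (base 5). Lift 6: 14. −1: 13.
[2] 13 ≡ 2·6 + 1 (base 6). Lift 7: 15. −1: 14.
[3] 14 ≡ 2·7 (base 7). Lift 8: 16. −1: 15.
[4] 15 ≡ 8 + 7 (base 8). Lift 9: 16. −1: 15.
[5] 15 ≡ 9 + 6 (base 9). Lift 10: 16. −1: 15.
[6] 15 ≡ 10 + 5 (base 10). Lift 11: 16. −1: 15.
[7] 15 ≡ 11 + 4 (base 11). Lift 12: 16. −1: 15.
[8] 15 ≡ 12 + 3 (base 12). Lift 13: 16. −1: 15.

11, 12, 13, 14, 15, 15, 15, 15, 15, 15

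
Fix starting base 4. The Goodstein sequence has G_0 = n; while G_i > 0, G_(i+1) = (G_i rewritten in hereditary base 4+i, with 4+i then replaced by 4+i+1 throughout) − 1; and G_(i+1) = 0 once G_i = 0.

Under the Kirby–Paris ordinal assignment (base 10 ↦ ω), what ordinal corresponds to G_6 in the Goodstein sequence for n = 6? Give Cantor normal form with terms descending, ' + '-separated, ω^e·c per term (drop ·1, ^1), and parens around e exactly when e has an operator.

3

step 0: 6 = 4 + 2; sub 5 for 4: 5 + 2; = 7; G_1 = 7−1 = 6
step 1: 6 = 5 + 1; sub 6 for 5: 6 + 1; = 7; G_2 = 7−1 = 6
step 2: 6 = 6; sub 7 for 6: 7; = 7; G_3 = 7−1 = 6
step 3: 6 = 6; sub 8 for 7: 6; = 6; G_4 = 6−1 = 5
step 4: 5 = 5; sub 9 for 8: 5; = 5; G_5 = 5−1 = 4
step 5: 4 = 4; sub 10 for 9: 4; = 4; G_6 = 4−1 = 3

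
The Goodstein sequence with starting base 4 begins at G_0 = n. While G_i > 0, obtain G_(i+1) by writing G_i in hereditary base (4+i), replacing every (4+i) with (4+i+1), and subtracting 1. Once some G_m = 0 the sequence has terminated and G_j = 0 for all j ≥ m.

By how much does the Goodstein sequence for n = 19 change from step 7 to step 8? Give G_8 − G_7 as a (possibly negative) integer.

G_0 = 19. HB_4(19) = 4^2 + 3. Bump = 28. G_1 = 27.
G_1 = 27. HB_5(27) = 5^2 + 2. Bump = 38. G_2 = 37.
G_2 = 37. HB_6(37) = 6^2 + 1. Bump = 50. G_3 = 49.
G_3 = 49. HB_7(49) = 7^2. Bump = 64. G_4 = 63.
G_4 = 63. HB_8(63) = 7·8 + 7. Bump = 70. G_5 = 69.
G_5 = 69. HB_9(69) = 7·9 + 6. Bump = 76. G_6 = 75.
G_6 = 75. HB_10(75) = 7·10 + 5. Bump = 82. G_7 = 81.
G_7 = 81. HB_11(81) = 7·11 + 4. Bump = 88. G_8 = 87.

6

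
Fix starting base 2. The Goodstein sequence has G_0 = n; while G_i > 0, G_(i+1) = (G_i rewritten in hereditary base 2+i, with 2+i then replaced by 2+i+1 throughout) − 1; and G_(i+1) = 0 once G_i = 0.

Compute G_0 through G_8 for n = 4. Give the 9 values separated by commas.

4, 26, 41, 60, 83, 109, 139, 173, 211

[0] 4 ≡ 2^2 (base 2). Lift 3: 27. −1: 26.
[1] 26 ≡ 2·3^2 + 2·3 + 2 (base 3). Lift 4: 42. −1: 41.
[2] 41 ≡ 2·4^2 + 2·4 + 1 (base 4). Lift 5: 61. −1: 60.
[3] 60 ≡ 2·5^2 + 2·5 (base 5). Lift 6: 84. −1: 83.
[4] 83 ≡ 2·6^2 + 6 + 5 (base 6). Lift 7: 110. −1: 109.
[5] 109 ≡ 2·7^2 + 7 + 4 (base 7). Lift 8: 140. −1: 139.
[6] 139 ≡ 2·8^2 + 8 + 3 (base 8). Lift 9: 174. −1: 173.
[7] 173 ≡ 2·9^2 + 9 + 2 (base 9). Lift 10: 212. −1: 211.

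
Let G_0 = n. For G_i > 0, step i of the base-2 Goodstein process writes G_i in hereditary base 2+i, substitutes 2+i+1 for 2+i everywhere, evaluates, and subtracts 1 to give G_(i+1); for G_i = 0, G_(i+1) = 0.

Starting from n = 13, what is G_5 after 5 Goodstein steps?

5765998

base 2: 13 = 2^(2 + 1) + 2^2 + 1; at 3: 3^(3 + 1) + 3^3 + 1 = 109; next = 108
base 3: 108 = 3^(3 + 1) + 3^3; at 4: 4^(4 + 1) + 4^4 = 1280; next = 1279
base 4: 1279 = 4^(4 + 1) + 3·4^3 + 3·4^2 + 3·4 + 3; at 5: 5^(5 + 1) + 3·5^3 + 3·5^2 + 3·5 + 3 = 16093; next = 16092
base 5: 16092 = 5^(5 + 1) + 3·5^3 + 3·5^2 + 3·5 + 2; at 6: 6^(6 + 1) + 3·6^3 + 3·6^2 + 3·6 + 2 = 280712; next = 280711
base 6: 280711 = 6^(6 + 1) + 3·6^3 + 3·6^2 + 3·6 + 1; at 7: 7^(7 + 1) + 3·7^3 + 3·7^2 + 3·7 + 1 = 5765999; next = 5765998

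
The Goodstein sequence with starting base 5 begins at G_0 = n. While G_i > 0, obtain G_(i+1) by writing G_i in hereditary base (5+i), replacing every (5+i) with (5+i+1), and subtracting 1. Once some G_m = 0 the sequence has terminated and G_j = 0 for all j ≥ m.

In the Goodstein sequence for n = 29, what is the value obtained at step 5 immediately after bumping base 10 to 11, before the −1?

108

29 —HB5→ 5^2 + 4 —bump→ 6^2 + 4 = 40 —(−1)→ 39
39 —HB6→ 6^2 + 3 —bump→ 7^2 + 3 = 52 —(−1)→ 51
51 —HB7→ 7^2 + 2 —bump→ 8^2 + 2 = 66 —(−1)→ 65
65 —HB8→ 8^2 + 1 —bump→ 9^2 + 1 = 82 —(−1)→ 81
81 —HB9→ 9^2 —bump→ 10^2 = 100 —(−1)→ 99
99 —HB10→ 9·10 + 9 —bump→ 9·11 + 9 = 108 —(−1)→ 107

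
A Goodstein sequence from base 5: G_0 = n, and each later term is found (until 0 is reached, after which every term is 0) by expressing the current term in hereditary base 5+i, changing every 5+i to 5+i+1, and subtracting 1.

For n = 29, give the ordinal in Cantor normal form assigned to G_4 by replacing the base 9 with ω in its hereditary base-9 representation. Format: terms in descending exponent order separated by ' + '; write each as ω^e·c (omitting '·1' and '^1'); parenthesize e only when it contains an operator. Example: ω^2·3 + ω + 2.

ω^2

[0] 29 ≡ 5^2 + 4 (base 5). Lift 6: 40. −1: 39.
[1] 39 ≡ 6^2 + 3 (base 6). Lift 7: 52. −1: 51.
[2] 51 ≡ 7^2 + 2 (base 7). Lift 8: 66. −1: 65.
[3] 65 ≡ 8^2 + 1 (base 8). Lift 9: 82. −1: 81.
[4] 81 ≡ 9^2 (base 9). Lift 10: 100. −1: 99.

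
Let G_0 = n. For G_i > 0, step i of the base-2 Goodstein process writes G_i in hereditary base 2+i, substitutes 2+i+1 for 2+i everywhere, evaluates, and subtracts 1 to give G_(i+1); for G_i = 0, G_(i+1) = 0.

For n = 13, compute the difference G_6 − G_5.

base 2: 13 = 2^(2 + 1) + 2^2 + 1; at 3: 3^(3 + 1) + 3^3 + 1 = 109; next = 108
base 3: 108 = 3^(3 + 1) + 3^3; at 4: 4^(4 + 1) + 4^4 = 1280; next = 1279
base 4: 1279 = 4^(4 + 1) + 3·4^3 + 3·4^2 + 3·4 + 3; at 5: 5^(5 + 1) + 3·5^3 + 3·5^2 + 3·5 + 3 = 16093; next = 16092
base 5: 16092 = 5^(5 + 1) + 3·5^3 + 3·5^2 + 3·5 + 2; at 6: 6^(6 + 1) + 3·6^3 + 3·6^2 + 3·6 + 2 = 280712; next = 280711
base 6: 280711 = 6^(6 + 1) + 3·6^3 + 3·6^2 + 3·6 + 1; at 7: 7^(7 + 1) + 3·7^3 + 3·7^2 + 3·7 + 1 = 5765999; next = 5765998
base 7: 5765998 = 7^(7 + 1) + 3·7^3 + 3·7^2 + 3·7; at 8: 8^(8 + 1) + 3·8^3 + 3·8^2 + 3·8 = 134219480; next = 134219479

128453481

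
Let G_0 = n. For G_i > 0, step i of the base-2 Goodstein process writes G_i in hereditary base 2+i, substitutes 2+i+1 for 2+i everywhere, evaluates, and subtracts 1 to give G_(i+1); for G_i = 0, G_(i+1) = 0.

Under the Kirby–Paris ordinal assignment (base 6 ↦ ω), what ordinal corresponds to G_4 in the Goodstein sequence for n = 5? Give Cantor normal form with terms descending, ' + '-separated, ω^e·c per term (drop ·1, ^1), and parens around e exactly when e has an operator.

i=0: 5 = 2^2 + 1 (b=2); 2→3: 3^3 + 1 = 28; 28−1 = 27
i=1: 27 = 3^3 (b=3); 3→4: 4^4 = 256; 256−1 = 255
i=2: 255 = 3·4^3 + 3·4^2 + 3·4 + 3 (b=4); 4→5: 3·5^3 + 3·5^2 + 3·5 + 3 = 468; 468−1 = 467
i=3: 467 = 3·5^3 + 3·5^2 + 3·5 + 2 (b=5); 5→6: 3·6^3 + 3·6^2 + 3·6 + 2 = 776; 776−1 = 775
i=4: 775 = 3·6^3 + 3·6^2 + 3·6 + 1 (b=6); 6→7: 3·7^3 + 3·7^2 + 3·7 + 1 = 1198; 1198−1 = 1197

ω^3·3 + ω^2·3 + ω·3 + 1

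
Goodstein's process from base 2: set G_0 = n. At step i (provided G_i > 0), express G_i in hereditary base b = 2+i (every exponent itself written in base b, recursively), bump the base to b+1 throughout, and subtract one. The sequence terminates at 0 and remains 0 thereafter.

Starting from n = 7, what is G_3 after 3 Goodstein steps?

G_0=7  [base 2] 2^2 + 2 + 1  →[2↦3]→  3^3 + 3 + 1 = 31  −1 ⇒ G_1=30
G_1=30  [base 3] 3^3 + 3  →[3↦4]→  4^4 + 4 = 260  −1 ⇒ G_2=259
G_2=259  [base 4] 4^4 + 3  →[4↦5]→  5^5 + 3 = 3128  −1 ⇒ G_3=3127
G_3=3127  [base 5] 5^5 + 2  →[5↦6]→  6^6 + 2 = 46658  −1 ⇒ G_4=46657

3127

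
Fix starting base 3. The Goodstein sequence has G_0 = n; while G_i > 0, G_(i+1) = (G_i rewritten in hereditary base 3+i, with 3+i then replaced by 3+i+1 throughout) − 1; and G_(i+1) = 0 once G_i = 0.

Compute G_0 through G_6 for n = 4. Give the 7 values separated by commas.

4, 4, 4, 3, 2, 1, 0

i=0: 4 = 3 + 1 (b=3); 3→4: 4 + 1 = 5; 5−1 = 4
i=1: 4 = 4 (b=4); 4→5: 5 = 5; 5−1 = 4
i=2: 4 = 4 (b=5); 5→6: 4 = 4; 4−1 = 3
i=3: 3 = 3 (b=6); 6→7: 3 = 3; 3−1 = 2
i=4: 2 = 2 (b=7); 7→8: 2 = 2; 2−1 = 1
i=5: 1 = 1 (b=8); 8→9: 1 = 1; 1−1 = 0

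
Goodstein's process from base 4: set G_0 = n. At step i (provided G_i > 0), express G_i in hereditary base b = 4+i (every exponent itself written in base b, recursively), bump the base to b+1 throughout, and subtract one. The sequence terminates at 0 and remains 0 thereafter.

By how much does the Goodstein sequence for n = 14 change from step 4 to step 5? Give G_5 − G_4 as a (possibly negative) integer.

1

14 —HB4→ 3·4 + 2 —bump→ 3·5 + 2 = 17 —(−1)→ 16
16 —HB5→ 3·5 + 1 —bump→ 3·6 + 1 = 19 —(−1)→ 18
18 —HB6→ 3·6 —bump→ 3·7 = 21 —(−1)→ 20
20 —HB7→ 2·7 + 6 —bump→ 2·8 + 6 = 22 —(−1)→ 21
21 —HB8→ 2·8 + 5 —bump→ 2·9 + 5 = 23 —(−1)→ 22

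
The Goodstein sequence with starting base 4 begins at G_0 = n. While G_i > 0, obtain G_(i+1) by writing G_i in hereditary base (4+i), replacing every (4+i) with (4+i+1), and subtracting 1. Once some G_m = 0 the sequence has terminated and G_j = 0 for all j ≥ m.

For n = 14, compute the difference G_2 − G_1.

G_0=14  [base 4] 3·4 + 2  →[4↦5]→  3·5 + 2 = 17  −1 ⇒ G_1=16
G_1=16  [base 5] 3·5 + 1  →[5↦6]→  3·6 + 1 = 19  −1 ⇒ G_2=18

2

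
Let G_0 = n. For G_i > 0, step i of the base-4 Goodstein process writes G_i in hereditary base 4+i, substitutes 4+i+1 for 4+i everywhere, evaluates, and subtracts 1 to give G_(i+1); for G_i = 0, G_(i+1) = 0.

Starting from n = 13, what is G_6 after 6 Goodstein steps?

[0] 13 ≡ 3·4 + 1 (base 4). Lift 5: 16. −1: 15.
[1] 15 ≡ 3·5 (base 5). Lift 6: 18. −1: 17.
[2] 17 ≡ 2·6 + 5 (base 6). Lift 7: 19. −1: 18.
[3] 18 ≡ 2·7 + 4 (base 7). Lift 8: 20. −1: 19.
[4] 19 ≡ 2·8 + 3 (base 8). Lift 9: 21. −1: 20.
[5] 20 ≡ 2·9 + 2 (base 9). Lift 10: 22. −1: 21.
[6] 21 ≡ 2·10 + 1 (base 10). Lift 11: 23. −1: 22.

21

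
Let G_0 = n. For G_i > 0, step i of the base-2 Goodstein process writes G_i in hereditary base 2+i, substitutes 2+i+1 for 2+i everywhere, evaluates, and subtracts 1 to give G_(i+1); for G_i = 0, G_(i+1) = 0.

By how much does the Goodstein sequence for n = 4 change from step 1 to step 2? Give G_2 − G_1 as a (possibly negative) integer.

step 0: 4 = 2^2; sub 3 for 2: 3^3; = 27; G_1 = 27−1 = 26
step 1: 26 = 2·3^2 + 2·3 + 2; sub 4 for 3: 2·4^2 + 2·4 + 2; = 42; G_2 = 42−1 = 41

15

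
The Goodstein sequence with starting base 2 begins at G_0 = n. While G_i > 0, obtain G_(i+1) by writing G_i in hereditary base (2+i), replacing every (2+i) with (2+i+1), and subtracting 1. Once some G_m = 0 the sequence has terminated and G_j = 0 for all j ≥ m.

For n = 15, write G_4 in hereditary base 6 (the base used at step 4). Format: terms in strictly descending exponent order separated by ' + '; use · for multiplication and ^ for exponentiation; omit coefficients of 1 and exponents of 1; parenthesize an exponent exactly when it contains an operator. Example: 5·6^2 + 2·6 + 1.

6^(6 + 1) + 6^6 + 1

G_0 = 15. HB_2(15) = 2^(2 + 1) + 2^2 + 2 + 1. Bump = 112. G_1 = 111.
G_1 = 111. HB_3(111) = 3^(3 + 1) + 3^3 + 3. Bump = 1284. G_2 = 1283.
G_2 = 1283. HB_4(1283) = 4^(4 + 1) + 4^4 + 3. Bump = 18753. G_3 = 18752.
G_3 = 18752. HB_5(18752) = 5^(5 + 1) + 5^5 + 2. Bump = 326594. G_4 = 326593.
G_4 = 326593. HB_6(326593) = 6^(6 + 1) + 6^6 + 1. Bump = 6588345. G_5 = 6588344.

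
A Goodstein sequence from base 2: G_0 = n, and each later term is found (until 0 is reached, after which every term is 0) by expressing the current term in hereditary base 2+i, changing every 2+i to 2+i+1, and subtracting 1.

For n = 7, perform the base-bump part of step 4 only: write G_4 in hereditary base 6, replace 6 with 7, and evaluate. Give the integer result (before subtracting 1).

823544

G_0=7  [base 2] 2^2 + 2 + 1  →[2↦3]→  3^3 + 3 + 1 = 31  −1 ⇒ G_1=30
G_1=30  [base 3] 3^3 + 3  →[3↦4]→  4^4 + 4 = 260  −1 ⇒ G_2=259
G_2=259  [base 4] 4^4 + 3  →[4↦5]→  5^5 + 3 = 3128  −1 ⇒ G_3=3127
G_3=3127  [base 5] 5^5 + 2  →[5↦6]→  6^6 + 2 = 46658  −1 ⇒ G_4=46657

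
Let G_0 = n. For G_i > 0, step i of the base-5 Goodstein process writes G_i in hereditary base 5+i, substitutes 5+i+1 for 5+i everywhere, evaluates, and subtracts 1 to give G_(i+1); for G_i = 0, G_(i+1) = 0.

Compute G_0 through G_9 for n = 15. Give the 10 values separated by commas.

G_0 = 15. HB_5(15) = 3·5. Bump = 18. G_1 = 17.
G_1 = 17. HB_6(17) = 2·6 + 5. Bump = 19. G_2 = 18.
G_2 = 18. HB_7(18) = 2·7 + 4. Bump = 20. G_3 = 19.
G_3 = 19. HB_8(19) = 2·8 + 3. Bump = 21. G_4 = 20.
G_4 = 20. HB_9(20) = 2·9 + 2. Bump = 22. G_5 = 21.
G_5 = 21. HB_10(21) = 2·10 + 1. Bump = 23. G_6 = 22.
G_6 = 22. HB_11(22) = 2·11. Bump = 24. G_7 = 23.
G_7 = 23. HB_12(23) = 12 + 11. Bump = 24. G_8 = 23.
G_8 = 23. HB_13(23) = 13 + 10. Bump = 24. G_9 = 23.

15, 17, 18, 19, 20, 21, 22, 23, 23, 23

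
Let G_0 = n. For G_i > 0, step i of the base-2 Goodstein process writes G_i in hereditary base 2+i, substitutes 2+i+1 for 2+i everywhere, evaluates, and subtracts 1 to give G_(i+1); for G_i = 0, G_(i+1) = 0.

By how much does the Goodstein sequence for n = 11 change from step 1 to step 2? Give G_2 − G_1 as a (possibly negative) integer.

step 0: 11 = 2^(2 + 1) + 2 + 1; sub 3 for 2: 3^(3 + 1) + 3 + 1; = 85; G_1 = 85−1 = 84
step 1: 84 = 3^(3 + 1) + 3; sub 4 for 3: 4^(4 + 1) + 4; = 1028; G_2 = 1028−1 = 1027

943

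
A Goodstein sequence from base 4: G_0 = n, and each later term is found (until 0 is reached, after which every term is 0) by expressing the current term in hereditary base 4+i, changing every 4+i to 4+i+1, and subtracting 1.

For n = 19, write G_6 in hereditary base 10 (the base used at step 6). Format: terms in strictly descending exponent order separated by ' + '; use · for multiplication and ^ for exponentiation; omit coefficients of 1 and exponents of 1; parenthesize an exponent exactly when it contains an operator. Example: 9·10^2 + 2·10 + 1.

(0) 19|_4 = 4^2 + 3 ↦ 5^2 + 3|_5 = 28 ⇒ 27
(1) 27|_5 = 5^2 + 2 ↦ 6^2 + 2|_6 = 38 ⇒ 37
(2) 37|_6 = 6^2 + 1 ↦ 7^2 + 1|_7 = 50 ⇒ 49
(3) 49|_7 = 7^2 ↦ 8^2|_8 = 64 ⇒ 63
(4) 63|_8 = 7·8 + 7 ↦ 7·9 + 7|_9 = 70 ⇒ 69
(5) 69|_9 = 7·9 + 6 ↦ 7·10 + 6|_10 = 76 ⇒ 75

7·10 + 5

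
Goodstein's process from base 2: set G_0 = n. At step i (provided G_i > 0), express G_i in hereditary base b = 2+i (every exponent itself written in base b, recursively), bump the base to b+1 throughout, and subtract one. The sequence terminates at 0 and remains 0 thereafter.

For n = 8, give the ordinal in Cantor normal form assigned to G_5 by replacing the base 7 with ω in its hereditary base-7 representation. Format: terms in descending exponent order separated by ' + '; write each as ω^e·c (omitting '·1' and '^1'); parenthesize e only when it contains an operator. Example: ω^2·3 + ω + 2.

ω^ω·2 + ω^2·2 + ω + 4

G_0 = 8. HB_2(8) = 2^(2 + 1). Bump = 81. G_1 = 80.
G_1 = 80. HB_3(80) = 2·3^3 + 2·3^2 + 2·3 + 2. Bump = 554. G_2 = 553.
G_2 = 553. HB_4(553) = 2·4^4 + 2·4^2 + 2·4 + 1. Bump = 6311. G_3 = 6310.
G_3 = 6310. HB_5(6310) = 2·5^5 + 2·5^2 + 2·5. Bump = 93396. G_4 = 93395.
G_4 = 93395. HB_6(93395) = 2·6^6 + 2·6^2 + 6 + 5. Bump = 1647196. G_5 = 1647195.
G_5 = 1647195. HB_7(1647195) = 2·7^7 + 2·7^2 + 7 + 4. Bump = 33554572. G_6 = 33554571.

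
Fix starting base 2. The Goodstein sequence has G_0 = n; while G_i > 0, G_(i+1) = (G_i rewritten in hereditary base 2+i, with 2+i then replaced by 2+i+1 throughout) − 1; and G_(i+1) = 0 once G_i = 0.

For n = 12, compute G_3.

(0) 12|_2 = 2^(2 + 1) + 2^2 ↦ 3^(3 + 1) + 3^3|_3 = 108 ⇒ 107
(1) 107|_3 = 3^(3 + 1) + 2·3^2 + 2·3 + 2 ↦ 4^(4 + 1) + 2·4^2 + 2·4 + 2|_4 = 1066 ⇒ 1065
(2) 1065|_4 = 4^(4 + 1) + 2·4^2 + 2·4 + 1 ↦ 5^(5 + 1) + 2·5^2 + 2·5 + 1|_5 = 15686 ⇒ 15685
(3) 15685|_5 = 5^(5 + 1) + 2·5^2 + 2·5 ↦ 6^(6 + 1) + 2·6^2 + 2·6|_6 = 280020 ⇒ 280019

15685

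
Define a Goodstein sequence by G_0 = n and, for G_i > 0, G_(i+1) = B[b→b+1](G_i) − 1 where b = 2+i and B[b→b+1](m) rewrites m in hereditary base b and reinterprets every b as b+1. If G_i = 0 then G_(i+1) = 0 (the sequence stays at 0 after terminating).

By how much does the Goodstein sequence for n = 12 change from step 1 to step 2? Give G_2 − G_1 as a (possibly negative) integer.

958

G_0=12  [base 2] 2^(2 + 1) + 2^2  →[2↦3]→  3^(3 + 1) + 3^3 = 108  −1 ⇒ G_1=107
G_1=107  [base 3] 3^(3 + 1) + 2·3^2 + 2·3 + 2  →[3↦4]→  4^(4 + 1) + 2·4^2 + 2·4 + 2 = 1066  −1 ⇒ G_2=1065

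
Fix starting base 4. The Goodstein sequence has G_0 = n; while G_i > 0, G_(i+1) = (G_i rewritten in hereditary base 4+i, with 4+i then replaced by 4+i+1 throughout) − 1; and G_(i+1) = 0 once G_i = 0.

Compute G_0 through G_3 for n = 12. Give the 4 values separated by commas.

12, 14, 15, 16

G_0=12  [base 4] 3·4  →[4↦5]→  3·5 = 15  −1 ⇒ G_1=14
G_1=14  [base 5] 2·5 + 4  →[5↦6]→  2·6 + 4 = 16  −1 ⇒ G_2=15
G_2=15  [base 6] 2·6 + 3  →[6↦7]→  2·7 + 3 = 17  −1 ⇒ G_3=16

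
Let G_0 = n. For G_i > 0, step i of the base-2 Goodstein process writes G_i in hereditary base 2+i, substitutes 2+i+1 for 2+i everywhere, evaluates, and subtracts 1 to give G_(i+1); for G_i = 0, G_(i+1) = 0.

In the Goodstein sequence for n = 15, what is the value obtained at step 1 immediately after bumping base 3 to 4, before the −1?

1284

base 2: 15 = 2^(2 + 1) + 2^2 + 2 + 1; at 3: 3^(3 + 1) + 3^3 + 3 + 1 = 112; next = 111
base 3: 111 = 3^(3 + 1) + 3^3 + 3; at 4: 4^(4 + 1) + 4^4 + 4 = 1284; next = 1283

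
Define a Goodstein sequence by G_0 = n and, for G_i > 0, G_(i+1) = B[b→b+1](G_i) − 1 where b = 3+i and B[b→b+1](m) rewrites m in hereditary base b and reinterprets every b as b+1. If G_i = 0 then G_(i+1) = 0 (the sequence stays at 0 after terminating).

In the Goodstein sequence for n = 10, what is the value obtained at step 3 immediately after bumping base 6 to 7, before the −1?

31

base 3: 10 = 3^2 + 1; at 4: 4^2 + 1 = 17; next = 16
base 4: 16 = 4^2; at 5: 5^2 = 25; next = 24
base 5: 24 = 4·5 + 4; at 6: 4·6 + 4 = 28; next = 27
base 6: 27 = 4·6 + 3; at 7: 4·7 + 3 = 31; next = 30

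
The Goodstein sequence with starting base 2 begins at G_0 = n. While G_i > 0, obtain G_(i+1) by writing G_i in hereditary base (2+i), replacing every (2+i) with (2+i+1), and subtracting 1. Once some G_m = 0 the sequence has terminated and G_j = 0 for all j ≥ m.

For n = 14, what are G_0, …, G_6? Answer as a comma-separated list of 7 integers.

14 —HB2→ 2^(2 + 1) + 2^2 + 2 —bump→ 3^(3 + 1) + 3^3 + 3 = 111 —(−1)→ 110
110 —HB3→ 3^(3 + 1) + 3^3 + 2 —bump→ 4^(4 + 1) + 4^4 + 2 = 1282 —(−1)→ 1281
1281 —HB4→ 4^(4 + 1) + 4^4 + 1 —bump→ 5^(5 + 1) + 5^5 + 1 = 18751 —(−1)→ 18750
18750 —HB5→ 5^(5 + 1) + 5^5 —bump→ 6^(6 + 1) + 6^6 = 326592 —(−1)→ 326591
326591 —HB6→ 6^(6 + 1) + 5·6^5 + 5·6^4 + 5·6^3 + 5·6^2 + 5·6 + 5 —bump→ 7^(7 + 1) + 5·7^5 + 5·7^4 + 5·7^3 + 5·7^2 + 5·7 + 5 = 5862841 —(−1)→ 5862840
5862840 —HB7→ 7^(7 + 1) + 5·7^5 + 5·7^4 + 5·7^3 + 5·7^2 + 5·7 + 4 —bump→ 8^(8 + 1) + 5·8^5 + 5·8^4 + 5·8^3 + 5·8^2 + 5·8 + 4 = 134404972 —(−1)→ 134404971

14, 110, 1281, 18750, 326591, 5862840, 134404971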